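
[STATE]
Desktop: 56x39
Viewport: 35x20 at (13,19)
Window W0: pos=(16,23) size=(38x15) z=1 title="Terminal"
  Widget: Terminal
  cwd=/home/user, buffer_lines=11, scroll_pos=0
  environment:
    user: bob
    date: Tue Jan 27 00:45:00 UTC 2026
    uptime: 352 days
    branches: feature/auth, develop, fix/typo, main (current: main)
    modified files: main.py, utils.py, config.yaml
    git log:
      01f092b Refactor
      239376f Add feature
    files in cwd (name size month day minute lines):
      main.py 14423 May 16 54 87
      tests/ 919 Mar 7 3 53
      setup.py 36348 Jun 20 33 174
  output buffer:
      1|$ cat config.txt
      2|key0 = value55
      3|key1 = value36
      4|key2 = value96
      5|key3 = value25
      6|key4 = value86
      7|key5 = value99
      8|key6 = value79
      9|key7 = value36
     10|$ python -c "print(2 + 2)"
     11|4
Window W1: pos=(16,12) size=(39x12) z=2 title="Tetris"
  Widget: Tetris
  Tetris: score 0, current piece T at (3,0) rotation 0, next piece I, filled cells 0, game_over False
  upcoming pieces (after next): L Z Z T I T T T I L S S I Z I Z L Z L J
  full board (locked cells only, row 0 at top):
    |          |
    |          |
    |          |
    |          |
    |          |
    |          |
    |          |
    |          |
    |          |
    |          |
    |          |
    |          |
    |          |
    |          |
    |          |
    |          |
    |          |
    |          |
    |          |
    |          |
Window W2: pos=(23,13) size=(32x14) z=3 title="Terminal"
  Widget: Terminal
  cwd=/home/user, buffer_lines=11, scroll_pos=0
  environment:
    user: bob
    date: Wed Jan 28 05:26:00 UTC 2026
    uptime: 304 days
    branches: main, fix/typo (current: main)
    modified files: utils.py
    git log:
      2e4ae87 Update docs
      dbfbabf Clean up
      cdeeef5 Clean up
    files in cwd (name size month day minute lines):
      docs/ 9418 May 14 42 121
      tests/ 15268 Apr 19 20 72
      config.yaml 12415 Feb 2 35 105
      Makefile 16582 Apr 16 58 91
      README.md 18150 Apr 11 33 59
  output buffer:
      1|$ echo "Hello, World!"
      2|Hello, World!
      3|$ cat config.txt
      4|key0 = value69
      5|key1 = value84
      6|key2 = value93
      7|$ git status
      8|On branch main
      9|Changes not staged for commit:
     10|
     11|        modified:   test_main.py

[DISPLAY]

   ┃      ┃key0 = value69          
   ┃      ┃key1 = value84          
   ┃      ┃key2 = value93          
   ┃      ┃$ git status            
   ┗━━━━━━┃On branch main          
   ┃ Termi┃Changes not staged for c
   ┠──────┃                        
   ┃$ cat ┗━━━━━━━━━━━━━━━━━━━━━━━━
   ┃key0 = value55                 
   ┃key1 = value36                 
   ┃key2 = value96                 
   ┃key3 = value25                 
   ┃key4 = value86                 
   ┃key5 = value99                 
   ┃key6 = value79                 
   ┃key7 = value36                 
   ┃$ python -c "print(2 + 2)"     
   ┃4                              
   ┗━━━━━━━━━━━━━━━━━━━━━━━━━━━━━━━
                                   


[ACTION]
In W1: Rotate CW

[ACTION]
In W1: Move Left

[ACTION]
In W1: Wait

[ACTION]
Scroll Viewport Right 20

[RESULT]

  ┃key0 = value69                ┃ 
  ┃key1 = value84                ┃ 
  ┃key2 = value93                ┃ 
  ┃$ git status                  ┃ 
━━┃On branch main                ┃ 
mi┃Changes not staged for commit:┃ 
──┃                              ┃ 
t ┗━━━━━━━━━━━━━━━━━━━━━━━━━━━━━━┛ 
 = value55                      ┃  
 = value36                      ┃  
 = value96                      ┃  
 = value25                      ┃  
 = value86                      ┃  
 = value99                      ┃  
 = value79                      ┃  
 = value36                      ┃  
thon -c "print(2 + 2)"          ┃  
                                ┃  
━━━━━━━━━━━━━━━━━━━━━━━━━━━━━━━━┛  
                                   


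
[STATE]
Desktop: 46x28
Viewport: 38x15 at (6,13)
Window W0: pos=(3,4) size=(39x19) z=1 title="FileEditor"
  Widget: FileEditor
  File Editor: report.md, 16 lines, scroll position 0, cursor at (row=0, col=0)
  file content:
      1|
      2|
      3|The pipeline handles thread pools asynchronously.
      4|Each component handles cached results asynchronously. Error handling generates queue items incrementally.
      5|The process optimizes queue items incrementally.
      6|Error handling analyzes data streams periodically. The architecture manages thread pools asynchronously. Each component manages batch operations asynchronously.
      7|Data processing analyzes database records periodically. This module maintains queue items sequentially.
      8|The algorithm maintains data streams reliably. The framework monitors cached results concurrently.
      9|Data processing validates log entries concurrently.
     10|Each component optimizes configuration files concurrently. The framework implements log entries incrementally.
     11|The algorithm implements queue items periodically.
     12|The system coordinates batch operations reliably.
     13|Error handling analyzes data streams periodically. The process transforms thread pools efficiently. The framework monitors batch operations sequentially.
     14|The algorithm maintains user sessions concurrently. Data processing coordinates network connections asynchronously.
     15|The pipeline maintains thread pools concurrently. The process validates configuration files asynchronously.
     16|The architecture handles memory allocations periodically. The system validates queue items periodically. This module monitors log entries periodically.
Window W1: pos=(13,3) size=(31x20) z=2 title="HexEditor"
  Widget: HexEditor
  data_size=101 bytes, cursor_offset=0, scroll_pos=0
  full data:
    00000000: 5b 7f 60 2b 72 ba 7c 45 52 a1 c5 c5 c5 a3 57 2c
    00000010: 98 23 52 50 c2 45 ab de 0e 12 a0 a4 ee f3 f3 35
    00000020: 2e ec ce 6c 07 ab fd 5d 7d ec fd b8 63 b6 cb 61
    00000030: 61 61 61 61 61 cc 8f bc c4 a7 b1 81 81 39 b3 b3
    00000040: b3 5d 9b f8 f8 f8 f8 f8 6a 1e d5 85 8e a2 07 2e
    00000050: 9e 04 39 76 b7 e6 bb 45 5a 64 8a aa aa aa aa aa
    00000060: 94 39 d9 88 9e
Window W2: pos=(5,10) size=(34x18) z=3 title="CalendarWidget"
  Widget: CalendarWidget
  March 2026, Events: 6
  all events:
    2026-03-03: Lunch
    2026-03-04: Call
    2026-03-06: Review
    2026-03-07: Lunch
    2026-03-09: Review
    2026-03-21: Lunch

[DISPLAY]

           March 2026           ┃    ┃
Mo Tu We Th Fr Sa Su            ┃    ┃
                   1            ┃    ┃
 2  3*  4*  5  6*  7*  8        ┃    ┃
 9* 10 11 12 13 14 15           ┃    ┃
16 17 18 19 20 21* 22           ┃    ┃
23 24 25 26 27 28 29            ┃    ┃
30 31                           ┃    ┃
                                ┃    ┃
                                ┃━━━━┛
                                ┃     
                                ┃     
                                ┃     
                                ┃     
━━━━━━━━━━━━━━━━━━━━━━━━━━━━━━━━┛     


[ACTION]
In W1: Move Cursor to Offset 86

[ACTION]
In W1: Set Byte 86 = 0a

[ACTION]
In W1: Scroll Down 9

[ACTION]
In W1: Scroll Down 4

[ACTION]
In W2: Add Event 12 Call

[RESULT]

           March 2026           ┃    ┃
Mo Tu We Th Fr Sa Su            ┃    ┃
                   1            ┃    ┃
 2  3*  4*  5  6*  7*  8        ┃    ┃
 9* 10 11 12* 13 14 15          ┃    ┃
16 17 18 19 20 21* 22           ┃    ┃
23 24 25 26 27 28 29            ┃    ┃
30 31                           ┃    ┃
                                ┃    ┃
                                ┃━━━━┛
                                ┃     
                                ┃     
                                ┃     
                                ┃     
━━━━━━━━━━━━━━━━━━━━━━━━━━━━━━━━┛     


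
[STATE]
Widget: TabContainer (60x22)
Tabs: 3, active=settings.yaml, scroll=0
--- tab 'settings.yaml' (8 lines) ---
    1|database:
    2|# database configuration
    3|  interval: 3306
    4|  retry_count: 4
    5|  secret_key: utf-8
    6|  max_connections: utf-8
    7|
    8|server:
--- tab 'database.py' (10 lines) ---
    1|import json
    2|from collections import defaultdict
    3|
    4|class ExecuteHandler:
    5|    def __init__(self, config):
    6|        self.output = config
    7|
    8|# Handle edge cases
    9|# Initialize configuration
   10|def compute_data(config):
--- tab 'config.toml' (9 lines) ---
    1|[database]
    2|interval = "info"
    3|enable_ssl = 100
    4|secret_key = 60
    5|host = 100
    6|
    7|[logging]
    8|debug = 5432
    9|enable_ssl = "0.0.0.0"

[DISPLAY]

[settings.yaml]│ database.py │ config.toml                  
────────────────────────────────────────────────────────────
database:                                                   
# database configuration                                    
  interval: 3306                                            
  retry_count: 4                                            
  secret_key: utf-8                                         
  max_connections: utf-8                                    
                                                            
server:                                                     
                                                            
                                                            
                                                            
                                                            
                                                            
                                                            
                                                            
                                                            
                                                            
                                                            
                                                            
                                                            


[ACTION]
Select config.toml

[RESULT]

 settings.yaml │ database.py │[config.toml]                 
────────────────────────────────────────────────────────────
[database]                                                  
interval = "info"                                           
enable_ssl = 100                                            
secret_key = 60                                             
host = 100                                                  
                                                            
[logging]                                                   
debug = 5432                                                
enable_ssl = "0.0.0.0"                                      
                                                            
                                                            
                                                            
                                                            
                                                            
                                                            
                                                            
                                                            
                                                            
                                                            
                                                            


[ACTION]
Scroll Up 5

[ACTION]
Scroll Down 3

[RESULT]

 settings.yaml │ database.py │[config.toml]                 
────────────────────────────────────────────────────────────
secret_key = 60                                             
host = 100                                                  
                                                            
[logging]                                                   
debug = 5432                                                
enable_ssl = "0.0.0.0"                                      
                                                            
                                                            
                                                            
                                                            
                                                            
                                                            
                                                            
                                                            
                                                            
                                                            
                                                            
                                                            
                                                            
                                                            


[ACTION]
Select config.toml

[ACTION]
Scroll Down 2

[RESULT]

 settings.yaml │ database.py │[config.toml]                 
────────────────────────────────────────────────────────────
enable_ssl = 100                                            
secret_key = 60                                             
host = 100                                                  
                                                            
[logging]                                                   
debug = 5432                                                
enable_ssl = "0.0.0.0"                                      
                                                            
                                                            
                                                            
                                                            
                                                            
                                                            
                                                            
                                                            
                                                            
                                                            
                                                            
                                                            
                                                            


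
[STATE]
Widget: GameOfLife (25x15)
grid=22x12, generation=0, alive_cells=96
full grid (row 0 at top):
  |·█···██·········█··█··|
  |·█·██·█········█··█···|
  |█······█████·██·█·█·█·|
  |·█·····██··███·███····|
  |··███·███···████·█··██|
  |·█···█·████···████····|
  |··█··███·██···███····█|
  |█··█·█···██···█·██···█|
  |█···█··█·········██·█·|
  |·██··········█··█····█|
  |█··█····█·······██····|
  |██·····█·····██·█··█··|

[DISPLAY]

Gen: 0                   
·█···██·········█··█··   
·█·██·█········█··█···   
█······█████·██·█·█·█·   
·█·····██··███·███····   
··███·███···████·█··██   
·█···█·████···████····   
··█··███·██···███····█   
█··█·█···██···█·██···█   
█···█··█·········██·█·   
·██··········█··█····█   
█··█····█·······██····   
██·····█·····██·█··█··   
                         
                         


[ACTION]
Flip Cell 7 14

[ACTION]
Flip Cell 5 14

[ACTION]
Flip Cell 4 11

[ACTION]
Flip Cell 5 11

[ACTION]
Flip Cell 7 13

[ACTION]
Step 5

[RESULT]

Gen: 5                   
···██···█·········█···   
···██····██·····█·██··   
·······██··█·······██·   
········███····██·███·   
···█···███······██·██·   
██·██·██·········███··   
██████············███·   
··················█··█   
··················█···   
·················█···█   
··············██···█··   
··············██······   
                         
                         


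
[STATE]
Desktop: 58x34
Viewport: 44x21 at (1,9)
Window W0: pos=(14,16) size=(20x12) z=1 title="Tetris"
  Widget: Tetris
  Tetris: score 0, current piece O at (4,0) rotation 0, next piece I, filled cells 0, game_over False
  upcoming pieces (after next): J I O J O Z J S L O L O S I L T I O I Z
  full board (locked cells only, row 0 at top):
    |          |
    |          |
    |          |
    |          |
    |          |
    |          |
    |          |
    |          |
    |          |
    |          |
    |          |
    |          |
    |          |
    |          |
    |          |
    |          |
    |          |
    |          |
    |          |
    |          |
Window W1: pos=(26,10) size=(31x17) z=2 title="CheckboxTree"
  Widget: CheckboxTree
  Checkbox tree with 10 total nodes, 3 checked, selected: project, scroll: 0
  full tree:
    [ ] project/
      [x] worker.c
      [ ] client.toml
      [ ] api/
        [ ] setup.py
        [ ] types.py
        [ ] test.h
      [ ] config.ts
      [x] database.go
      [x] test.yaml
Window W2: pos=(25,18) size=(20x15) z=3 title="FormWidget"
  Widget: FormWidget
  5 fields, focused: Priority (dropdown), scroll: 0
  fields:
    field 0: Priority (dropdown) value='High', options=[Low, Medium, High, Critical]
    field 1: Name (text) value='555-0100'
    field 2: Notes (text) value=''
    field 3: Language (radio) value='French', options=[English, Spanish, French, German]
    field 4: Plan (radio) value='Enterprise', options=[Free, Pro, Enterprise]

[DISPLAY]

                                            
                         ┏━━━━━━━━━━━━━━━━━━
                         ┃ CheckboxTree     
                         ┠──────────────────
                         ┃>[-] project/     
                         ┃   [x] worker.c   
                         ┃   [ ] client.toml
             ┏━━━━━━━━━━━┃   [ ] api/       
             ┃ Tetris    ┃     [ ] setup.py 
             ┠──────────┏━━━━━━━━━━━━━━━━━━┓
             ┃          ┃ FormWidget       ┃
             ┃          ┠──────────────────┨
             ┃          ┃> Priority:   [H▼]┃
             ┃          ┃  Name:       [55]┃
             ┃          ┃  Notes:      [  ]┃
             ┃          ┃  Language:   ( ) ┃
             ┃          ┃  Plan:       ( ) ┃
             ┃          ┃                  ┃
             ┗━━━━━━━━━━┃                  ┃
                        ┃                  ┃
                        ┃                  ┃


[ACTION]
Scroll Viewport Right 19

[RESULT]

                                            
            ┏━━━━━━━━━━━━━━━━━━━━━━━━━━━━━┓ 
            ┃ CheckboxTree                ┃ 
            ┠─────────────────────────────┨ 
            ┃>[-] project/                ┃ 
            ┃   [x] worker.c              ┃ 
            ┃   [ ] client.toml           ┃ 
┏━━━━━━━━━━━┃   [ ] api/                  ┃ 
┃ Tetris    ┃     [ ] setup.py            ┃ 
┠──────────┏━━━━━━━━━━━━━━━━━━┓           ┃ 
┃          ┃ FormWidget       ┃           ┃ 
┃          ┠──────────────────┨           ┃ 
┃          ┃> Priority:   [H▼]┃           ┃ 
┃          ┃  Name:       [55]┃           ┃ 
┃          ┃  Notes:      [  ]┃           ┃ 
┃          ┃  Language:   ( ) ┃           ┃ 
┃          ┃  Plan:       ( ) ┃           ┃ 
┃          ┃                  ┃━━━━━━━━━━━┛ 
┗━━━━━━━━━━┃                  ┃             
           ┃                  ┃             
           ┃                  ┃             


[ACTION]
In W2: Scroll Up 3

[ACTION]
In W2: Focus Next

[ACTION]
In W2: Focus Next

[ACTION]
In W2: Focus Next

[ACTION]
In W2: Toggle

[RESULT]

                                            
            ┏━━━━━━━━━━━━━━━━━━━━━━━━━━━━━┓ 
            ┃ CheckboxTree                ┃ 
            ┠─────────────────────────────┨ 
            ┃>[-] project/                ┃ 
            ┃   [x] worker.c              ┃ 
            ┃   [ ] client.toml           ┃ 
┏━━━━━━━━━━━┃   [ ] api/                  ┃ 
┃ Tetris    ┃     [ ] setup.py            ┃ 
┠──────────┏━━━━━━━━━━━━━━━━━━┓           ┃ 
┃          ┃ FormWidget       ┃           ┃ 
┃          ┠──────────────────┨           ┃ 
┃          ┃  Priority:   [H▼]┃           ┃ 
┃          ┃  Name:       [55]┃           ┃ 
┃          ┃  Notes:      [  ]┃           ┃ 
┃          ┃> Language:   ( ) ┃           ┃ 
┃          ┃  Plan:       ( ) ┃           ┃ 
┃          ┃                  ┃━━━━━━━━━━━┛ 
┗━━━━━━━━━━┃                  ┃             
           ┃                  ┃             
           ┃                  ┃             


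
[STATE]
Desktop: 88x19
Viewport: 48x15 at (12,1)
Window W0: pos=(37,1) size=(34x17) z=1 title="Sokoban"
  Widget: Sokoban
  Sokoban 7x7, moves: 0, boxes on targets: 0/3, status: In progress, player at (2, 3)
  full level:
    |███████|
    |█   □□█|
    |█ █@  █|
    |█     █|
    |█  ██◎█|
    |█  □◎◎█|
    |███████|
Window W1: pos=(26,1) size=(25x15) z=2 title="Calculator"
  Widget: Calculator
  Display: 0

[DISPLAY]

              ┏━━━━━━━━━━━━━━━━━━━━━━━┓━━━━━━━━━
              ┃ Calculator            ┃         
              ┠───────────────────────┨─────────
              ┃                      0┃         
              ┃┌───┬───┬───┬───┐      ┃         
              ┃│ 7 │ 8 │ 9 │ ÷ │      ┃         
              ┃├───┼───┼───┼───┤      ┃         
              ┃│ 4 │ 5 │ 6 │ × │      ┃         
              ┃├───┼───┼───┼───┤      ┃         
              ┃│ 1 │ 2 │ 3 │ - │      ┃         
              ┃├───┼───┼───┼───┤      ┃         
              ┃│ 0 │ . │ = │ + │      ┃         
              ┃├───┼───┼───┼───┤      ┃         
              ┃│ C │ MC│ MR│ M+│      ┃         
              ┗━━━━━━━━━━━━━━━━━━━━━━━┛         


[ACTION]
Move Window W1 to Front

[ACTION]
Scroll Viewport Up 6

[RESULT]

                                                
              ┏━━━━━━━━━━━━━━━━━━━━━━━┓━━━━━━━━━
              ┃ Calculator            ┃         
              ┠───────────────────────┨─────────
              ┃                      0┃         
              ┃┌───┬───┬───┬───┐      ┃         
              ┃│ 7 │ 8 │ 9 │ ÷ │      ┃         
              ┃├───┼───┼───┼───┤      ┃         
              ┃│ 4 │ 5 │ 6 │ × │      ┃         
              ┃├───┼───┼───┼───┤      ┃         
              ┃│ 1 │ 2 │ 3 │ - │      ┃         
              ┃├───┼───┼───┼───┤      ┃         
              ┃│ 0 │ . │ = │ + │      ┃         
              ┃├───┼───┼───┼───┤      ┃         
              ┃│ C │ MC│ MR│ M+│      ┃         


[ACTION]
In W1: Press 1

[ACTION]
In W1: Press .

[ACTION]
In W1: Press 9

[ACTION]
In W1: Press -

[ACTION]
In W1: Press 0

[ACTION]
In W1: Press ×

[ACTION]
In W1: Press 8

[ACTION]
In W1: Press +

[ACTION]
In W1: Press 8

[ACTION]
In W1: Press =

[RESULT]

                                                
              ┏━━━━━━━━━━━━━━━━━━━━━━━┓━━━━━━━━━
              ┃ Calculator            ┃         
              ┠───────────────────────┨─────────
              ┃                   23.2┃         
              ┃┌───┬───┬───┬───┐      ┃         
              ┃│ 7 │ 8 │ 9 │ ÷ │      ┃         
              ┃├───┼───┼───┼───┤      ┃         
              ┃│ 4 │ 5 │ 6 │ × │      ┃         
              ┃├───┼───┼───┼───┤      ┃         
              ┃│ 1 │ 2 │ 3 │ - │      ┃         
              ┃├───┼───┼───┼───┤      ┃         
              ┃│ 0 │ . │ = │ + │      ┃         
              ┃├───┼───┼───┼───┤      ┃         
              ┃│ C │ MC│ MR│ M+│      ┃         


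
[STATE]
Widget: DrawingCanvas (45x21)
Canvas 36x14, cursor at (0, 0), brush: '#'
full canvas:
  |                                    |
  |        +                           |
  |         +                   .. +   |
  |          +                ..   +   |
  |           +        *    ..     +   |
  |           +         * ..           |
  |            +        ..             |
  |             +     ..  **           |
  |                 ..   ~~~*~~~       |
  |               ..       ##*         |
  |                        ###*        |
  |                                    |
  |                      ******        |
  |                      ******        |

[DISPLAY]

+                                            
        +                                    
         +                   .. +            
          +                ..   +            
           +        *    ..     +            
           +         * ..                    
            +        ..                      
             +     ..  **                    
                 ..   ~~~*~~~                
               ..       ##*                  
                        ###*                 
                                             
                      ******                 
                      ******                 
                                             
                                             
                                             
                                             
                                             
                                             
                                             


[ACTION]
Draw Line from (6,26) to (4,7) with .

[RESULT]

+                                            
        +                                    
         +                   .. +            
          +                ..   +            
       .....        *    ..     +            
           +.......... ..                    
            +        ......                  
             +     ..  **                    
                 ..   ~~~*~~~                
               ..       ##*                  
                        ###*                 
                                             
                      ******                 
                      ******                 
                                             
                                             
                                             
                                             
                                             
                                             
                                             


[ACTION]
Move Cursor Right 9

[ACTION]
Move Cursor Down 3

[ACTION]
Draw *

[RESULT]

                                             
        +                                    
         +                   .. +            
         *+                ..   +            
       .....        *    ..     +            
           +.......... ..                    
            +        ......                  
             +     ..  **                    
                 ..   ~~~*~~~                
               ..       ##*                  
                        ###*                 
                                             
                      ******                 
                      ******                 
                                             
                                             
                                             
                                             
                                             
                                             
                                             


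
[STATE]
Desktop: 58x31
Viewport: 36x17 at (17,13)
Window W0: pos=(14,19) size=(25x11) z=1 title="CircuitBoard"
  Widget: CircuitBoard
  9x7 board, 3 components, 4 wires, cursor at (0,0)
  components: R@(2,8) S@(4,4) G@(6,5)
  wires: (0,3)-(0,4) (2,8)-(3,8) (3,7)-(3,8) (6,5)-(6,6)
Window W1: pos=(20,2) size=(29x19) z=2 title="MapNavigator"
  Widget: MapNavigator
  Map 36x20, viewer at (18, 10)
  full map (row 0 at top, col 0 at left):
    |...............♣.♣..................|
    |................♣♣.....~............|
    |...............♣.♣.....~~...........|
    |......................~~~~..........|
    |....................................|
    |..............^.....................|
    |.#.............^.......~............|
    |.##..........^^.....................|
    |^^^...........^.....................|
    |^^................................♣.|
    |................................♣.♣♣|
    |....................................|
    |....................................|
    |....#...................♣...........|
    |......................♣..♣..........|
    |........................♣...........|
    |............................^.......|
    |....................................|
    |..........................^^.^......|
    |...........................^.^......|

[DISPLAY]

   ┃...........................┃    
   ┃...........................┃    
   ┃...................♣.......┃    
   ┃.................♣..♣......┃    
   ┃...................♣.......┃    
   ┃.......................^...┃    
━━━┃...........................┃    
irc┗━━━━━━━━━━━━━━━━━━━━━━━━━━━┛    
─────────────────────┨              
 0 1 2 3 4 5 6 7 8   ┃              
 [.]          · ─ ·  ┃              
                     ┃              
                     ┃              
                     ┃              
                     ┃              
                     ┃              
━━━━━━━━━━━━━━━━━━━━━┛              


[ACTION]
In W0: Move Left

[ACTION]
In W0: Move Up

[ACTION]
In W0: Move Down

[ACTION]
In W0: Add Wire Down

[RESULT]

   ┃...........................┃    
   ┃...........................┃    
   ┃...................♣.......┃    
   ┃.................♣..♣......┃    
   ┃...................♣.......┃    
   ┃.......................^...┃    
━━━┃...........................┃    
irc┗━━━━━━━━━━━━━━━━━━━━━━━━━━━┛    
─────────────────────┨              
 0 1 2 3 4 5 6 7 8   ┃              
              · ─ ·  ┃              
                     ┃              
 [.]                 ┃              
  │                  ┃              
  ·                  ┃              
                     ┃              
━━━━━━━━━━━━━━━━━━━━━┛              


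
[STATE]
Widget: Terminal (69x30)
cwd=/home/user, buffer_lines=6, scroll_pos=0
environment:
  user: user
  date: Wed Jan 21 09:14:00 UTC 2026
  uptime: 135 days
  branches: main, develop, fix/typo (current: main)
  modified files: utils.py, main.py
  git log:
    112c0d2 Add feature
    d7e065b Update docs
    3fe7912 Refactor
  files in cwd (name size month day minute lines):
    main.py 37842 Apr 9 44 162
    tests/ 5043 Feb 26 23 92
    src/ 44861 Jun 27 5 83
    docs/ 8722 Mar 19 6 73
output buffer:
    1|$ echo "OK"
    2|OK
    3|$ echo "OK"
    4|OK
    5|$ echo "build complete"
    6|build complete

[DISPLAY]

$ echo "OK"                                                          
OK                                                                   
$ echo "OK"                                                          
OK                                                                   
$ echo "build complete"                                              
build complete                                                       
$ █                                                                  
                                                                     
                                                                     
                                                                     
                                                                     
                                                                     
                                                                     
                                                                     
                                                                     
                                                                     
                                                                     
                                                                     
                                                                     
                                                                     
                                                                     
                                                                     
                                                                     
                                                                     
                                                                     
                                                                     
                                                                     
                                                                     
                                                                     
                                                                     


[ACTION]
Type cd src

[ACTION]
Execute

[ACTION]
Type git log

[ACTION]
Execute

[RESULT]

$ echo "OK"                                                          
OK                                                                   
$ echo "OK"                                                          
OK                                                                   
$ echo "build complete"                                              
build complete                                                       
$ cd src                                                             
                                                                     
$ git log                                                            
112c0d2 Add feature                                                  
d7e065b Update docs                                                  
3fe7912 Refactor                                                     
$ █                                                                  
                                                                     
                                                                     
                                                                     
                                                                     
                                                                     
                                                                     
                                                                     
                                                                     
                                                                     
                                                                     
                                                                     
                                                                     
                                                                     
                                                                     
                                                                     
                                                                     
                                                                     


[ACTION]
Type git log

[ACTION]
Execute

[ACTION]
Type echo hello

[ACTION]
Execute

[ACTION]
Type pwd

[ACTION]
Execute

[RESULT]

$ echo "OK"                                                          
OK                                                                   
$ echo "OK"                                                          
OK                                                                   
$ echo "build complete"                                              
build complete                                                       
$ cd src                                                             
                                                                     
$ git log                                                            
112c0d2 Add feature                                                  
d7e065b Update docs                                                  
3fe7912 Refactor                                                     
$ git log                                                            
112c0d2 Add feature                                                  
d7e065b Update docs                                                  
3fe7912 Refactor                                                     
$ echo hello                                                         
hello                                                                
$ pwd                                                                
/home/user/src                                                       
$ █                                                                  
                                                                     
                                                                     
                                                                     
                                                                     
                                                                     
                                                                     
                                                                     
                                                                     
                                                                     
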